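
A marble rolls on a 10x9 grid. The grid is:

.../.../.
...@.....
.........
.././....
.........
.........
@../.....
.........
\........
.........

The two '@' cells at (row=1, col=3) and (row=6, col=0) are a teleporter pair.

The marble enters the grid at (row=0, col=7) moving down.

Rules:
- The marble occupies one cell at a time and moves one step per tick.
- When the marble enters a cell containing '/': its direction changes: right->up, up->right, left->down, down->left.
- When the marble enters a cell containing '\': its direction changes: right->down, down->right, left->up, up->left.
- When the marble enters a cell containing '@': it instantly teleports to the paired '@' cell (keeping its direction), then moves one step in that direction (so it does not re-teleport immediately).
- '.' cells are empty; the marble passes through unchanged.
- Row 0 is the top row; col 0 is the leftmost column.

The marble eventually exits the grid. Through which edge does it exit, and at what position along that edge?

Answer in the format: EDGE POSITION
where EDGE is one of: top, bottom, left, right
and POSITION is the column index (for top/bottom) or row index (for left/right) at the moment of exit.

Step 1: enter (0,7), '/' deflects down->left, move left to (0,6)
Step 2: enter (0,6), '.' pass, move left to (0,5)
Step 3: enter (0,5), '.' pass, move left to (0,4)
Step 4: enter (0,4), '.' pass, move left to (0,3)
Step 5: enter (0,3), '/' deflects left->down, move down to (1,3)
Step 6: enter (1,3), '@' teleport (1,3)->(6,0), also enter (6,0), move down to (7,0)
Step 7: enter (7,0), '.' pass, move down to (8,0)
Step 8: enter (8,0), '\' deflects down->right, move right to (8,1)
Step 9: enter (8,1), '.' pass, move right to (8,2)
Step 10: enter (8,2), '.' pass, move right to (8,3)
Step 11: enter (8,3), '.' pass, move right to (8,4)
Step 12: enter (8,4), '.' pass, move right to (8,5)
Step 13: enter (8,5), '.' pass, move right to (8,6)
Step 14: enter (8,6), '.' pass, move right to (8,7)
Step 15: enter (8,7), '.' pass, move right to (8,8)
Step 16: enter (8,8), '.' pass, move right to (8,9)
Step 17: at (8,9) — EXIT via right edge, pos 8

Answer: right 8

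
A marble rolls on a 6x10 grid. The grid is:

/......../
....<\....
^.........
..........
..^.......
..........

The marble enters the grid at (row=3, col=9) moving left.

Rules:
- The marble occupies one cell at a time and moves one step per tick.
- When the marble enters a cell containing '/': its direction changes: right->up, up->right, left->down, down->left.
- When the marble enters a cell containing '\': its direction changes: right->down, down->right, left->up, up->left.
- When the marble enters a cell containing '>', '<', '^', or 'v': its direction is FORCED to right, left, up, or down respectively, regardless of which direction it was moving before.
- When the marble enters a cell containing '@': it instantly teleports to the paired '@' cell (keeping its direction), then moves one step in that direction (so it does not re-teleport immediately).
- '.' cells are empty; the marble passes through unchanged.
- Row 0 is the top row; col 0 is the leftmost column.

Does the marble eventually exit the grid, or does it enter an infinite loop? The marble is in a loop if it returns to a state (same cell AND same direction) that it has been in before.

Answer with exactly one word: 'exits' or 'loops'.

Answer: exits

Derivation:
Step 1: enter (3,9), '.' pass, move left to (3,8)
Step 2: enter (3,8), '.' pass, move left to (3,7)
Step 3: enter (3,7), '.' pass, move left to (3,6)
Step 4: enter (3,6), '.' pass, move left to (3,5)
Step 5: enter (3,5), '.' pass, move left to (3,4)
Step 6: enter (3,4), '.' pass, move left to (3,3)
Step 7: enter (3,3), '.' pass, move left to (3,2)
Step 8: enter (3,2), '.' pass, move left to (3,1)
Step 9: enter (3,1), '.' pass, move left to (3,0)
Step 10: enter (3,0), '.' pass, move left to (3,-1)
Step 11: at (3,-1) — EXIT via left edge, pos 3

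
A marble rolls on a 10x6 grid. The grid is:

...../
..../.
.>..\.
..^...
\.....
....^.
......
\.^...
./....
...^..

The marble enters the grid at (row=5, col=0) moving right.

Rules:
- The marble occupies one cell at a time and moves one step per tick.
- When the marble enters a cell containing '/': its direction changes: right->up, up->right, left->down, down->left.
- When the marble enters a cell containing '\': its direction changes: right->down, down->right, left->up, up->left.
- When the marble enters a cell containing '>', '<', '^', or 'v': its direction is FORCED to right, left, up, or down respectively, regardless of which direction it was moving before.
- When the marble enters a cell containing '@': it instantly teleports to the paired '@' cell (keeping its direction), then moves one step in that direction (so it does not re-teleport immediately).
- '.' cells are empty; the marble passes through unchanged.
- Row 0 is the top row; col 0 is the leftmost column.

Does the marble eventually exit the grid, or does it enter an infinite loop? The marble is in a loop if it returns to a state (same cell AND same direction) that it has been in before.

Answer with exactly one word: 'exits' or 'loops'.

Step 1: enter (5,0), '.' pass, move right to (5,1)
Step 2: enter (5,1), '.' pass, move right to (5,2)
Step 3: enter (5,2), '.' pass, move right to (5,3)
Step 4: enter (5,3), '.' pass, move right to (5,4)
Step 5: enter (5,4), '^' forces right->up, move up to (4,4)
Step 6: enter (4,4), '.' pass, move up to (3,4)
Step 7: enter (3,4), '.' pass, move up to (2,4)
Step 8: enter (2,4), '\' deflects up->left, move left to (2,3)
Step 9: enter (2,3), '.' pass, move left to (2,2)
Step 10: enter (2,2), '.' pass, move left to (2,1)
Step 11: enter (2,1), '>' forces left->right, move right to (2,2)
Step 12: enter (2,2), '.' pass, move right to (2,3)
Step 13: enter (2,3), '.' pass, move right to (2,4)
Step 14: enter (2,4), '\' deflects right->down, move down to (3,4)
Step 15: enter (3,4), '.' pass, move down to (4,4)
Step 16: enter (4,4), '.' pass, move down to (5,4)
Step 17: enter (5,4), '^' forces down->up, move up to (4,4)
Step 18: at (4,4) dir=up — LOOP DETECTED (seen before)

Answer: loops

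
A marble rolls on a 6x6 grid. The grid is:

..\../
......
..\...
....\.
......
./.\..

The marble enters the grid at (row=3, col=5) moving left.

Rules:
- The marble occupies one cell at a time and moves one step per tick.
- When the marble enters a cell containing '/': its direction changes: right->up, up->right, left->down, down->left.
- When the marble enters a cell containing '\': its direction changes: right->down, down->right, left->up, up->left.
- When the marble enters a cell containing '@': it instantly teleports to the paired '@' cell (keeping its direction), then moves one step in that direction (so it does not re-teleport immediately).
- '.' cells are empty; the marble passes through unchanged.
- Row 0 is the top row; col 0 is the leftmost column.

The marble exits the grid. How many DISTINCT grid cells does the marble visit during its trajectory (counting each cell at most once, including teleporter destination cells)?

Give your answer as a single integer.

Step 1: enter (3,5), '.' pass, move left to (3,4)
Step 2: enter (3,4), '\' deflects left->up, move up to (2,4)
Step 3: enter (2,4), '.' pass, move up to (1,4)
Step 4: enter (1,4), '.' pass, move up to (0,4)
Step 5: enter (0,4), '.' pass, move up to (-1,4)
Step 6: at (-1,4) — EXIT via top edge, pos 4
Distinct cells visited: 5 (path length 5)

Answer: 5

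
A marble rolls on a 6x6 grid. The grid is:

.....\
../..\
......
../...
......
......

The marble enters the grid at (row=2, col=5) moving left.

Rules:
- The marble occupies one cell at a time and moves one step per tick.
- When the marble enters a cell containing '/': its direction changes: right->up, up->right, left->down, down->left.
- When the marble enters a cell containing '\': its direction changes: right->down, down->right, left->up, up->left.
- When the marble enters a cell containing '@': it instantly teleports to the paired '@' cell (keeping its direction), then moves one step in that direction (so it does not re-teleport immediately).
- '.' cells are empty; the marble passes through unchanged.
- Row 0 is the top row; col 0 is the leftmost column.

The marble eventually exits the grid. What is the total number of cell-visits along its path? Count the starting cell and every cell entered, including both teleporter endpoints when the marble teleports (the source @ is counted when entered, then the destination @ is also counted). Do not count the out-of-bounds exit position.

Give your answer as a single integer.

Step 1: enter (2,5), '.' pass, move left to (2,4)
Step 2: enter (2,4), '.' pass, move left to (2,3)
Step 3: enter (2,3), '.' pass, move left to (2,2)
Step 4: enter (2,2), '.' pass, move left to (2,1)
Step 5: enter (2,1), '.' pass, move left to (2,0)
Step 6: enter (2,0), '.' pass, move left to (2,-1)
Step 7: at (2,-1) — EXIT via left edge, pos 2
Path length (cell visits): 6

Answer: 6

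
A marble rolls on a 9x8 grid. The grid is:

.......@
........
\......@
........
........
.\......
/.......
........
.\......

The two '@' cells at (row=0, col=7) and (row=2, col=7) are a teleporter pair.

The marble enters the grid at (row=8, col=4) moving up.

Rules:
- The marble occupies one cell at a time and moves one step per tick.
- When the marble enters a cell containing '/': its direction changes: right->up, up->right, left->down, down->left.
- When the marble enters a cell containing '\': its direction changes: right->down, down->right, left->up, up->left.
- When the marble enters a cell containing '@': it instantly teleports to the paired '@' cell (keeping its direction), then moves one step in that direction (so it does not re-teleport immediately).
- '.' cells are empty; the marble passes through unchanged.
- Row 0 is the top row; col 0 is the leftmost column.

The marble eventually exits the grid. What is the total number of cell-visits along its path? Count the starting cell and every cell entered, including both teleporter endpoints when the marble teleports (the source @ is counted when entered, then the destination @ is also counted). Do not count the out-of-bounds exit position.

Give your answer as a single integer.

Step 1: enter (8,4), '.' pass, move up to (7,4)
Step 2: enter (7,4), '.' pass, move up to (6,4)
Step 3: enter (6,4), '.' pass, move up to (5,4)
Step 4: enter (5,4), '.' pass, move up to (4,4)
Step 5: enter (4,4), '.' pass, move up to (3,4)
Step 6: enter (3,4), '.' pass, move up to (2,4)
Step 7: enter (2,4), '.' pass, move up to (1,4)
Step 8: enter (1,4), '.' pass, move up to (0,4)
Step 9: enter (0,4), '.' pass, move up to (-1,4)
Step 10: at (-1,4) — EXIT via top edge, pos 4
Path length (cell visits): 9

Answer: 9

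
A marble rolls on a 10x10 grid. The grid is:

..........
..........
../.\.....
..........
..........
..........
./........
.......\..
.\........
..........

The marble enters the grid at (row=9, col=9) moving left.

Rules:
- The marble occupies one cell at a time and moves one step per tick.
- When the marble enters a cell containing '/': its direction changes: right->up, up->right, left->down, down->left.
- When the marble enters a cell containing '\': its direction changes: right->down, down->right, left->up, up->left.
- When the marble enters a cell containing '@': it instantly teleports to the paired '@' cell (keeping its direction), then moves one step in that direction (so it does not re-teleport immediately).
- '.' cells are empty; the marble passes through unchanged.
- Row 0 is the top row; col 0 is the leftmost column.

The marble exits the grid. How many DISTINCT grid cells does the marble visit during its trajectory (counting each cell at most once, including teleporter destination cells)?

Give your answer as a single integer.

Answer: 10

Derivation:
Step 1: enter (9,9), '.' pass, move left to (9,8)
Step 2: enter (9,8), '.' pass, move left to (9,7)
Step 3: enter (9,7), '.' pass, move left to (9,6)
Step 4: enter (9,6), '.' pass, move left to (9,5)
Step 5: enter (9,5), '.' pass, move left to (9,4)
Step 6: enter (9,4), '.' pass, move left to (9,3)
Step 7: enter (9,3), '.' pass, move left to (9,2)
Step 8: enter (9,2), '.' pass, move left to (9,1)
Step 9: enter (9,1), '.' pass, move left to (9,0)
Step 10: enter (9,0), '.' pass, move left to (9,-1)
Step 11: at (9,-1) — EXIT via left edge, pos 9
Distinct cells visited: 10 (path length 10)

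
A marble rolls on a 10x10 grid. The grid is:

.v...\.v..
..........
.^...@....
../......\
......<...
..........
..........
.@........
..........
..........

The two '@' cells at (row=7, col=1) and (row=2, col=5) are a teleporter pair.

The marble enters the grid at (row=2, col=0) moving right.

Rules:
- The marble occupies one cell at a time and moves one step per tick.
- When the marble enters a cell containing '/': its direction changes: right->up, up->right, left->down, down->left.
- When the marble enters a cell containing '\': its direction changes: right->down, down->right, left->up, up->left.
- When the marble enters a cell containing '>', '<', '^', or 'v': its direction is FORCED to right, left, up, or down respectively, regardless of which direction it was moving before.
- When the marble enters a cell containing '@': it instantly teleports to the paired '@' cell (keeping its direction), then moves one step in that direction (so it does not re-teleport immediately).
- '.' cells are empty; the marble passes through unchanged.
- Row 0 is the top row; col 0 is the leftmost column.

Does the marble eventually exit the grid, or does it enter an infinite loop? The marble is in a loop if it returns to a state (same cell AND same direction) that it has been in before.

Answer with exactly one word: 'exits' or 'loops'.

Step 1: enter (2,0), '.' pass, move right to (2,1)
Step 2: enter (2,1), '^' forces right->up, move up to (1,1)
Step 3: enter (1,1), '.' pass, move up to (0,1)
Step 4: enter (0,1), 'v' forces up->down, move down to (1,1)
Step 5: enter (1,1), '.' pass, move down to (2,1)
Step 6: enter (2,1), '^' forces down->up, move up to (1,1)
Step 7: at (1,1) dir=up — LOOP DETECTED (seen before)

Answer: loops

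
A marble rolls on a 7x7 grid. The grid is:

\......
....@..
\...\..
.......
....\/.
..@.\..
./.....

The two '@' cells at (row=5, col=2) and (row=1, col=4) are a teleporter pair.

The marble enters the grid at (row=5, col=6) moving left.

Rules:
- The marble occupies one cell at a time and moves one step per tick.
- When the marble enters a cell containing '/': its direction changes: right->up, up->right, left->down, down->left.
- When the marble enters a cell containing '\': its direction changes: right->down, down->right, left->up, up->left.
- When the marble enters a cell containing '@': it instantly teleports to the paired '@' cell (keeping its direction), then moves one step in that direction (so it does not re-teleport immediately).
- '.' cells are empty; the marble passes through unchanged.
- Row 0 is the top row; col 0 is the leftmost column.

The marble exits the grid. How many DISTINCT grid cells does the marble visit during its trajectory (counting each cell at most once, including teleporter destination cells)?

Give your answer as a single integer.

Step 1: enter (5,6), '.' pass, move left to (5,5)
Step 2: enter (5,5), '.' pass, move left to (5,4)
Step 3: enter (5,4), '\' deflects left->up, move up to (4,4)
Step 4: enter (4,4), '\' deflects up->left, move left to (4,3)
Step 5: enter (4,3), '.' pass, move left to (4,2)
Step 6: enter (4,2), '.' pass, move left to (4,1)
Step 7: enter (4,1), '.' pass, move left to (4,0)
Step 8: enter (4,0), '.' pass, move left to (4,-1)
Step 9: at (4,-1) — EXIT via left edge, pos 4
Distinct cells visited: 8 (path length 8)

Answer: 8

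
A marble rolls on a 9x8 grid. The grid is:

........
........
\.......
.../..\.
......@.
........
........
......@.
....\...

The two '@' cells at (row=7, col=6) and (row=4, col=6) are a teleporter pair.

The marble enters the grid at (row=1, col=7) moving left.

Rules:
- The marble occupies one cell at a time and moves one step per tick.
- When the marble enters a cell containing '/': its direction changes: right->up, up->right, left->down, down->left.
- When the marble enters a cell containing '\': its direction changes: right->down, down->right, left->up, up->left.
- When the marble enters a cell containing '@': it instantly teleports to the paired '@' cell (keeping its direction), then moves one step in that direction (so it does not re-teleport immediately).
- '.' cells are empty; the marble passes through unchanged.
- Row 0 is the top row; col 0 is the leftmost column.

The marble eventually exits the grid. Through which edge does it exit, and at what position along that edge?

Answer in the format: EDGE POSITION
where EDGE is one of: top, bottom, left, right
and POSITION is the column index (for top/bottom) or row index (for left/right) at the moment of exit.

Step 1: enter (1,7), '.' pass, move left to (1,6)
Step 2: enter (1,6), '.' pass, move left to (1,5)
Step 3: enter (1,5), '.' pass, move left to (1,4)
Step 4: enter (1,4), '.' pass, move left to (1,3)
Step 5: enter (1,3), '.' pass, move left to (1,2)
Step 6: enter (1,2), '.' pass, move left to (1,1)
Step 7: enter (1,1), '.' pass, move left to (1,0)
Step 8: enter (1,0), '.' pass, move left to (1,-1)
Step 9: at (1,-1) — EXIT via left edge, pos 1

Answer: left 1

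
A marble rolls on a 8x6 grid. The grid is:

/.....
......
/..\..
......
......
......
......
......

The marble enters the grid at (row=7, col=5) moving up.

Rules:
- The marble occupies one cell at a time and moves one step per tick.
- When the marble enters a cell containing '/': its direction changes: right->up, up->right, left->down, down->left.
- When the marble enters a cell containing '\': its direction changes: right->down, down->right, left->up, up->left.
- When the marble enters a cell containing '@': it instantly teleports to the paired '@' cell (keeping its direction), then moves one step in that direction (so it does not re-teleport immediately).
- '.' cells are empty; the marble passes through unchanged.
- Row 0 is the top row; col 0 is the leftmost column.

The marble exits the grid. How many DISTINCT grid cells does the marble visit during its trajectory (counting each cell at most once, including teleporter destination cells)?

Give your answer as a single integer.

Answer: 8

Derivation:
Step 1: enter (7,5), '.' pass, move up to (6,5)
Step 2: enter (6,5), '.' pass, move up to (5,5)
Step 3: enter (5,5), '.' pass, move up to (4,5)
Step 4: enter (4,5), '.' pass, move up to (3,5)
Step 5: enter (3,5), '.' pass, move up to (2,5)
Step 6: enter (2,5), '.' pass, move up to (1,5)
Step 7: enter (1,5), '.' pass, move up to (0,5)
Step 8: enter (0,5), '.' pass, move up to (-1,5)
Step 9: at (-1,5) — EXIT via top edge, pos 5
Distinct cells visited: 8 (path length 8)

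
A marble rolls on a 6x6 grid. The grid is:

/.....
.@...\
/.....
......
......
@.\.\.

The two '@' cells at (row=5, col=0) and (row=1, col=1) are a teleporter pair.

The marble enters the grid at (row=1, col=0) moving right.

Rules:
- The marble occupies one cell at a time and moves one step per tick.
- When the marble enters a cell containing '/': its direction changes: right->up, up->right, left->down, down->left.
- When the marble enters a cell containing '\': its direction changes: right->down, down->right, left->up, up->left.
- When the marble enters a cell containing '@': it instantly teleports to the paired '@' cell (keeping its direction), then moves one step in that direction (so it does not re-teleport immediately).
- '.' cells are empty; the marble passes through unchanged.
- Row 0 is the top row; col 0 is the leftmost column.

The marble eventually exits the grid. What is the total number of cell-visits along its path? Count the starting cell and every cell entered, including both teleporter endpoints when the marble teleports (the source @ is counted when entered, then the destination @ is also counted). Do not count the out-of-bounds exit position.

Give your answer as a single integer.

Answer: 5

Derivation:
Step 1: enter (1,0), '.' pass, move right to (1,1)
Step 2: enter (1,1), '@' teleport (1,1)->(5,0), also enter (5,0), move right to (5,1)
Step 3: enter (5,1), '.' pass, move right to (5,2)
Step 4: enter (5,2), '\' deflects right->down, move down to (6,2)
Step 5: at (6,2) — EXIT via bottom edge, pos 2
Path length (cell visits): 5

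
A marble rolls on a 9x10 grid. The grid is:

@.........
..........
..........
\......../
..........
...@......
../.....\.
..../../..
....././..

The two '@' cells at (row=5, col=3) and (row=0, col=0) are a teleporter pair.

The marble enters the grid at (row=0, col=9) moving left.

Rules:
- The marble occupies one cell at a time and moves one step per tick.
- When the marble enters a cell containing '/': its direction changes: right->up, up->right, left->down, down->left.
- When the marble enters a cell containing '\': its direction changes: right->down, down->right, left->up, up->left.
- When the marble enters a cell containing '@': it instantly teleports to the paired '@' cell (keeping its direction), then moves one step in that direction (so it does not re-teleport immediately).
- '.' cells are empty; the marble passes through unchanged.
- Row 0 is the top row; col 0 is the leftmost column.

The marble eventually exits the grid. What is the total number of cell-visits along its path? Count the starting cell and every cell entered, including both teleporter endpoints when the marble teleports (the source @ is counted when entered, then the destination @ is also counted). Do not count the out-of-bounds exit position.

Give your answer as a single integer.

Step 1: enter (0,9), '.' pass, move left to (0,8)
Step 2: enter (0,8), '.' pass, move left to (0,7)
Step 3: enter (0,7), '.' pass, move left to (0,6)
Step 4: enter (0,6), '.' pass, move left to (0,5)
Step 5: enter (0,5), '.' pass, move left to (0,4)
Step 6: enter (0,4), '.' pass, move left to (0,3)
Step 7: enter (0,3), '.' pass, move left to (0,2)
Step 8: enter (0,2), '.' pass, move left to (0,1)
Step 9: enter (0,1), '.' pass, move left to (0,0)
Step 10: enter (0,0), '@' teleport (0,0)->(5,3), also enter (5,3), move left to (5,2)
Step 11: enter (5,2), '.' pass, move left to (5,1)
Step 12: enter (5,1), '.' pass, move left to (5,0)
Step 13: enter (5,0), '.' pass, move left to (5,-1)
Step 14: at (5,-1) — EXIT via left edge, pos 5
Path length (cell visits): 14

Answer: 14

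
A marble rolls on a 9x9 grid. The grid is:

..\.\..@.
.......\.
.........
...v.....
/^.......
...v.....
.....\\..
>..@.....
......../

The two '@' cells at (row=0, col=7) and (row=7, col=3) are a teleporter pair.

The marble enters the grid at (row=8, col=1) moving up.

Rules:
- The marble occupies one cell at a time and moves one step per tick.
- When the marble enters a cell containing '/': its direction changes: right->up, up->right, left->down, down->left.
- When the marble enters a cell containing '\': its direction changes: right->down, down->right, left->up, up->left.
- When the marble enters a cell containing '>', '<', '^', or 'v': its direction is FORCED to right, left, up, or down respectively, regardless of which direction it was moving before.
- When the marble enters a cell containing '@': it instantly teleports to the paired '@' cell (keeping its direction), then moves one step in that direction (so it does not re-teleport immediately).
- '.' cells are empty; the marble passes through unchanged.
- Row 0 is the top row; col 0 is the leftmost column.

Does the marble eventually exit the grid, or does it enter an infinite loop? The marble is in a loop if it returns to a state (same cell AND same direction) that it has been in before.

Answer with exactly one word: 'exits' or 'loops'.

Answer: exits

Derivation:
Step 1: enter (8,1), '.' pass, move up to (7,1)
Step 2: enter (7,1), '.' pass, move up to (6,1)
Step 3: enter (6,1), '.' pass, move up to (5,1)
Step 4: enter (5,1), '.' pass, move up to (4,1)
Step 5: enter (4,1), '^' forces up->up, move up to (3,1)
Step 6: enter (3,1), '.' pass, move up to (2,1)
Step 7: enter (2,1), '.' pass, move up to (1,1)
Step 8: enter (1,1), '.' pass, move up to (0,1)
Step 9: enter (0,1), '.' pass, move up to (-1,1)
Step 10: at (-1,1) — EXIT via top edge, pos 1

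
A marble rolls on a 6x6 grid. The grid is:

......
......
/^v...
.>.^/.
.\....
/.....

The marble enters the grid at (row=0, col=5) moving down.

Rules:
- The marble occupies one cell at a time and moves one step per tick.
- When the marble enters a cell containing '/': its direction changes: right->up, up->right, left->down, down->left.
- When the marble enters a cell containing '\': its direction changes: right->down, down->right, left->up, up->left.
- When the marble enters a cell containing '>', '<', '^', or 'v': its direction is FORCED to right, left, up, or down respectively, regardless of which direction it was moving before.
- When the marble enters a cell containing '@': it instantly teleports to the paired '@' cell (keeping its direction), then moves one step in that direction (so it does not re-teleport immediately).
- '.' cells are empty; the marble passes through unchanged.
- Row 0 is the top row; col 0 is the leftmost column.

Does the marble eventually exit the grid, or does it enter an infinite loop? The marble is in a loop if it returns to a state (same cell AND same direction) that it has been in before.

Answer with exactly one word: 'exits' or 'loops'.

Step 1: enter (0,5), '.' pass, move down to (1,5)
Step 2: enter (1,5), '.' pass, move down to (2,5)
Step 3: enter (2,5), '.' pass, move down to (3,5)
Step 4: enter (3,5), '.' pass, move down to (4,5)
Step 5: enter (4,5), '.' pass, move down to (5,5)
Step 6: enter (5,5), '.' pass, move down to (6,5)
Step 7: at (6,5) — EXIT via bottom edge, pos 5

Answer: exits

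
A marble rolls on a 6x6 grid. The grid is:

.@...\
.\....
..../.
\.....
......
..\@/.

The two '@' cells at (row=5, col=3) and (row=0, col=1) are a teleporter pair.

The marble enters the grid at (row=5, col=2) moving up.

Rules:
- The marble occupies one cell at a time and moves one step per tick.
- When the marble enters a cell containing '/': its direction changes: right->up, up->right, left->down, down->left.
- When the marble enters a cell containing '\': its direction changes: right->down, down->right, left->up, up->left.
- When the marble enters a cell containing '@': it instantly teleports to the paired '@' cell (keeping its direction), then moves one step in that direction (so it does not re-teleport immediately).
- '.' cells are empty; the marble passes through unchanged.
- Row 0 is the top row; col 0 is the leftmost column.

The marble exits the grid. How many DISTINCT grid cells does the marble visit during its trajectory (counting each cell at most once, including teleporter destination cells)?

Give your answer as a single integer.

Answer: 3

Derivation:
Step 1: enter (5,2), '\' deflects up->left, move left to (5,1)
Step 2: enter (5,1), '.' pass, move left to (5,0)
Step 3: enter (5,0), '.' pass, move left to (5,-1)
Step 4: at (5,-1) — EXIT via left edge, pos 5
Distinct cells visited: 3 (path length 3)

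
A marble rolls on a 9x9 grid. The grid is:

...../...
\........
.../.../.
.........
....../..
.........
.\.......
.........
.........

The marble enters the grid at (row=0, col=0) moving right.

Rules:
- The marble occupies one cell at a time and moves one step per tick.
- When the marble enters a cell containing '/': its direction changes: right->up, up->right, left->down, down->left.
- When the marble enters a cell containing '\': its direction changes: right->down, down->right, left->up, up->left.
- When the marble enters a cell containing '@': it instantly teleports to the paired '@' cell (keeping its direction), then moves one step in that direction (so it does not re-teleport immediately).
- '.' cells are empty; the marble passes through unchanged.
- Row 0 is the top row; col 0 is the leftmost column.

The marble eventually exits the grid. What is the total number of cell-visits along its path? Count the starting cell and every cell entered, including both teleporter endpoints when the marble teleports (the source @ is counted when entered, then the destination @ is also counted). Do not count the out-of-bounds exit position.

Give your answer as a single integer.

Answer: 6

Derivation:
Step 1: enter (0,0), '.' pass, move right to (0,1)
Step 2: enter (0,1), '.' pass, move right to (0,2)
Step 3: enter (0,2), '.' pass, move right to (0,3)
Step 4: enter (0,3), '.' pass, move right to (0,4)
Step 5: enter (0,4), '.' pass, move right to (0,5)
Step 6: enter (0,5), '/' deflects right->up, move up to (-1,5)
Step 7: at (-1,5) — EXIT via top edge, pos 5
Path length (cell visits): 6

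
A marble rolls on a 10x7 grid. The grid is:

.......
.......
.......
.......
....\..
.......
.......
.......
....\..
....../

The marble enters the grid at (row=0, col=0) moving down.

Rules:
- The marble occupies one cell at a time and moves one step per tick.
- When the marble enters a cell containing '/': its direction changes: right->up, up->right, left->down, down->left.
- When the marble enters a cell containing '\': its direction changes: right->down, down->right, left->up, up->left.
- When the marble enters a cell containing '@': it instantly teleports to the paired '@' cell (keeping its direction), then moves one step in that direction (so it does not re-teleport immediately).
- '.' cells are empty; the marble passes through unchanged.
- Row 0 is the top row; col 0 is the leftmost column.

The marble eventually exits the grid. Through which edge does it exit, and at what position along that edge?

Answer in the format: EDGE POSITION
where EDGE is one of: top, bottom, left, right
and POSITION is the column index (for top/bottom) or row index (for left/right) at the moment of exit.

Step 1: enter (0,0), '.' pass, move down to (1,0)
Step 2: enter (1,0), '.' pass, move down to (2,0)
Step 3: enter (2,0), '.' pass, move down to (3,0)
Step 4: enter (3,0), '.' pass, move down to (4,0)
Step 5: enter (4,0), '.' pass, move down to (5,0)
Step 6: enter (5,0), '.' pass, move down to (6,0)
Step 7: enter (6,0), '.' pass, move down to (7,0)
Step 8: enter (7,0), '.' pass, move down to (8,0)
Step 9: enter (8,0), '.' pass, move down to (9,0)
Step 10: enter (9,0), '.' pass, move down to (10,0)
Step 11: at (10,0) — EXIT via bottom edge, pos 0

Answer: bottom 0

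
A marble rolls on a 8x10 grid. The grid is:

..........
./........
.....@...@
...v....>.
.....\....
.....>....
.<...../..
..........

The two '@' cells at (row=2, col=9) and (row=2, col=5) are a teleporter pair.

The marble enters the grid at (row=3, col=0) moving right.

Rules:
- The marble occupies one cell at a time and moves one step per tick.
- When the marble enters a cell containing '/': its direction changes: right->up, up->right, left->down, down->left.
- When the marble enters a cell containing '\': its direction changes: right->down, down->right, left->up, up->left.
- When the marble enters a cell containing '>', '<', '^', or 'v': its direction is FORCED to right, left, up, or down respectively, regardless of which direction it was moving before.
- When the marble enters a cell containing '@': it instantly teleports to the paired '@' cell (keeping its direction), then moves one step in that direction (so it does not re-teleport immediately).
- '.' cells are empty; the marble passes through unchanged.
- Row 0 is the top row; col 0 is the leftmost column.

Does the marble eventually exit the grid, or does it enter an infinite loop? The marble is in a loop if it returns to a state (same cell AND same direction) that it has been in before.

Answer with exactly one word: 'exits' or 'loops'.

Step 1: enter (3,0), '.' pass, move right to (3,1)
Step 2: enter (3,1), '.' pass, move right to (3,2)
Step 3: enter (3,2), '.' pass, move right to (3,3)
Step 4: enter (3,3), 'v' forces right->down, move down to (4,3)
Step 5: enter (4,3), '.' pass, move down to (5,3)
Step 6: enter (5,3), '.' pass, move down to (6,3)
Step 7: enter (6,3), '.' pass, move down to (7,3)
Step 8: enter (7,3), '.' pass, move down to (8,3)
Step 9: at (8,3) — EXIT via bottom edge, pos 3

Answer: exits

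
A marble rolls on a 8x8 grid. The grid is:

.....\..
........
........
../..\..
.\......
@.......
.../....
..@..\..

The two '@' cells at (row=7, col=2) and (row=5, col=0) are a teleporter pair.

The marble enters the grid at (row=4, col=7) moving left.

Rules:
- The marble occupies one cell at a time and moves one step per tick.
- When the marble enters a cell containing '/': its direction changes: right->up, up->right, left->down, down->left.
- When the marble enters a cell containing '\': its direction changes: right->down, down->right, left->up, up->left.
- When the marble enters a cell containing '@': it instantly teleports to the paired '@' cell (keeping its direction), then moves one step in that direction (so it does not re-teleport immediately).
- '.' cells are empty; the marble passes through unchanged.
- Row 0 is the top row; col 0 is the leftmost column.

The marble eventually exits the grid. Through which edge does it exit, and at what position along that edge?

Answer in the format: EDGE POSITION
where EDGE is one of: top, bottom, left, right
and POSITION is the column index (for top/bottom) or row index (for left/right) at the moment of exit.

Step 1: enter (4,7), '.' pass, move left to (4,6)
Step 2: enter (4,6), '.' pass, move left to (4,5)
Step 3: enter (4,5), '.' pass, move left to (4,4)
Step 4: enter (4,4), '.' pass, move left to (4,3)
Step 5: enter (4,3), '.' pass, move left to (4,2)
Step 6: enter (4,2), '.' pass, move left to (4,1)
Step 7: enter (4,1), '\' deflects left->up, move up to (3,1)
Step 8: enter (3,1), '.' pass, move up to (2,1)
Step 9: enter (2,1), '.' pass, move up to (1,1)
Step 10: enter (1,1), '.' pass, move up to (0,1)
Step 11: enter (0,1), '.' pass, move up to (-1,1)
Step 12: at (-1,1) — EXIT via top edge, pos 1

Answer: top 1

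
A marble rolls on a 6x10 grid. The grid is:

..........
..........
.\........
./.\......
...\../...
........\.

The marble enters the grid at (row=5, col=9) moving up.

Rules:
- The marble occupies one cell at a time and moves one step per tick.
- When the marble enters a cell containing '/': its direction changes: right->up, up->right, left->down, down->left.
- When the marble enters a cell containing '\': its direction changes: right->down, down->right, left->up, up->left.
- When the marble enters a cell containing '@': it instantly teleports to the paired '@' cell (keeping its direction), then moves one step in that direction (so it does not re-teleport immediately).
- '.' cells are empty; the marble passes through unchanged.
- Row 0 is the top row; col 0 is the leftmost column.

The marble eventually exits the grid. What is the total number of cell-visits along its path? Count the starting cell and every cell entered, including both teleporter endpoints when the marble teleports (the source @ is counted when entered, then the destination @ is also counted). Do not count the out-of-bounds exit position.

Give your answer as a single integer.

Step 1: enter (5,9), '.' pass, move up to (4,9)
Step 2: enter (4,9), '.' pass, move up to (3,9)
Step 3: enter (3,9), '.' pass, move up to (2,9)
Step 4: enter (2,9), '.' pass, move up to (1,9)
Step 5: enter (1,9), '.' pass, move up to (0,9)
Step 6: enter (0,9), '.' pass, move up to (-1,9)
Step 7: at (-1,9) — EXIT via top edge, pos 9
Path length (cell visits): 6

Answer: 6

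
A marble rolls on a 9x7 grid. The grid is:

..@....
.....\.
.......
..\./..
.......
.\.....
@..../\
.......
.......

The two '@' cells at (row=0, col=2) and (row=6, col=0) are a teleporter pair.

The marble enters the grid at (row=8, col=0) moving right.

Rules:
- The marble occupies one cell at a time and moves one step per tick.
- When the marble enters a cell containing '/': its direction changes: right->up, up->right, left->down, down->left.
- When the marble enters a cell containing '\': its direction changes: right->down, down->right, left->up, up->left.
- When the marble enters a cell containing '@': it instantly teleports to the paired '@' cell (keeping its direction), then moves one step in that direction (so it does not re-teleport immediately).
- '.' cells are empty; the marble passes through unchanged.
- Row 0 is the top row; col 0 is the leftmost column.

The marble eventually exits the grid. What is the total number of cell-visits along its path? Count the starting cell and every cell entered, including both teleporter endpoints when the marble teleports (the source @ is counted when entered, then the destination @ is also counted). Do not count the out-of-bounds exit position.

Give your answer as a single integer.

Answer: 7

Derivation:
Step 1: enter (8,0), '.' pass, move right to (8,1)
Step 2: enter (8,1), '.' pass, move right to (8,2)
Step 3: enter (8,2), '.' pass, move right to (8,3)
Step 4: enter (8,3), '.' pass, move right to (8,4)
Step 5: enter (8,4), '.' pass, move right to (8,5)
Step 6: enter (8,5), '.' pass, move right to (8,6)
Step 7: enter (8,6), '.' pass, move right to (8,7)
Step 8: at (8,7) — EXIT via right edge, pos 8
Path length (cell visits): 7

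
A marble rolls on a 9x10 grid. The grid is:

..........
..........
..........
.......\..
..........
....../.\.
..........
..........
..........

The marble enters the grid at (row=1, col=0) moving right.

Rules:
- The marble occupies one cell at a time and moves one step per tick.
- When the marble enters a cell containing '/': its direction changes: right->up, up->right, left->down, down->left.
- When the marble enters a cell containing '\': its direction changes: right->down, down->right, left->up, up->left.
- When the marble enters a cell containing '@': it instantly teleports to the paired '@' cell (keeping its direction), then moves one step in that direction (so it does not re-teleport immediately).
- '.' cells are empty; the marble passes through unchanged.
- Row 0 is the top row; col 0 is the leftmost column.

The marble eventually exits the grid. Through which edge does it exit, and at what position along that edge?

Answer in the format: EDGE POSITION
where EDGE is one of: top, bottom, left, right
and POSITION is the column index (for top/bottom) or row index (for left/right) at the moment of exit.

Answer: right 1

Derivation:
Step 1: enter (1,0), '.' pass, move right to (1,1)
Step 2: enter (1,1), '.' pass, move right to (1,2)
Step 3: enter (1,2), '.' pass, move right to (1,3)
Step 4: enter (1,3), '.' pass, move right to (1,4)
Step 5: enter (1,4), '.' pass, move right to (1,5)
Step 6: enter (1,5), '.' pass, move right to (1,6)
Step 7: enter (1,6), '.' pass, move right to (1,7)
Step 8: enter (1,7), '.' pass, move right to (1,8)
Step 9: enter (1,8), '.' pass, move right to (1,9)
Step 10: enter (1,9), '.' pass, move right to (1,10)
Step 11: at (1,10) — EXIT via right edge, pos 1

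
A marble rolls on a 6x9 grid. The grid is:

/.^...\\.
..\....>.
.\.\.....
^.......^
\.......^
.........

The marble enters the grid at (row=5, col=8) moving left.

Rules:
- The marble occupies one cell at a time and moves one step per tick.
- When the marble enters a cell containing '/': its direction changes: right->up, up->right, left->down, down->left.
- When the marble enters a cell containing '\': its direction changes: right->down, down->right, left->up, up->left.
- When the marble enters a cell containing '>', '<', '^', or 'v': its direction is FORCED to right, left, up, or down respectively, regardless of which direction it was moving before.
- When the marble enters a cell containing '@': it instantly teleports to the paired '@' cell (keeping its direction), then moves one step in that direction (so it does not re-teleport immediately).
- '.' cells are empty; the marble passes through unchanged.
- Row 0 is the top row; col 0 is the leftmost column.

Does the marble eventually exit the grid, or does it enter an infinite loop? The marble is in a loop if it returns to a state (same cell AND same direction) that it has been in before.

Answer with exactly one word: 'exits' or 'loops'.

Step 1: enter (5,8), '.' pass, move left to (5,7)
Step 2: enter (5,7), '.' pass, move left to (5,6)
Step 3: enter (5,6), '.' pass, move left to (5,5)
Step 4: enter (5,5), '.' pass, move left to (5,4)
Step 5: enter (5,4), '.' pass, move left to (5,3)
Step 6: enter (5,3), '.' pass, move left to (5,2)
Step 7: enter (5,2), '.' pass, move left to (5,1)
Step 8: enter (5,1), '.' pass, move left to (5,0)
Step 9: enter (5,0), '.' pass, move left to (5,-1)
Step 10: at (5,-1) — EXIT via left edge, pos 5

Answer: exits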